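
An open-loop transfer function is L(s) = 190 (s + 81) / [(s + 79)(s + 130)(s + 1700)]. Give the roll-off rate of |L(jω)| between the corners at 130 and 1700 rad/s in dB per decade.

-20 dB/decade

In this band the factors already past their corner are: zero at 81, pole at 79, pole at 130; net slope = -20 dB/decade.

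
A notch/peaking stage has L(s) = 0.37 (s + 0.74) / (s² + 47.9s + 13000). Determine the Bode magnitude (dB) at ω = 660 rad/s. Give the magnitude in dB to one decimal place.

-64.8 dB

|j660 + 0.74| = √(660² + 0.74²) = 660
|(j660)² + 47.9(j660) + 13000| = |-4.226e+05 + j31614| = 4.238e+05
|L(j660)| = 0.37 × 660 / 4.238e+05 = 0.00057624
20 log₁₀(0.00057624) = -64.79 dB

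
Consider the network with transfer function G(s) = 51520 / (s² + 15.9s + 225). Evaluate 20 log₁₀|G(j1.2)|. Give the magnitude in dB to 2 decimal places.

47.22 dB

|(j1.2)² + 15.9(j1.2) + 225| = |223.56 + j19.08| = 224.4
|G(j1.2)| = 51520 / 224.4 = 229.62
20 log₁₀(229.62) = 47.220 dB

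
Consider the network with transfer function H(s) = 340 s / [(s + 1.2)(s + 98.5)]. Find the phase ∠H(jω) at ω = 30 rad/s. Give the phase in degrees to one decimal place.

-14.6°

∠(j30) = 90.00°
∠(j30 + 1.2) = arctan(30/1.2) = 87.71°
∠(j30 + 98.5) = arctan(30/98.5) = 16.94°
∠H(j30) = 90.00° − (87.71° + 16.94°) = -14.65°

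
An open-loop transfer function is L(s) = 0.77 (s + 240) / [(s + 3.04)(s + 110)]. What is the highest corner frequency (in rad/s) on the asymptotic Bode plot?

Break frequencies occur at each pole and zero magnitude: 3.04 rad/s, 110 rad/s, 240 rad/s.
The highest is 240 rad/s.

240 rad/s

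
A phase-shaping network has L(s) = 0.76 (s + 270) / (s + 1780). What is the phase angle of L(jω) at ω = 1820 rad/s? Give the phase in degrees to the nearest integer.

∠(j1820 + 270) = arctan(1820/270) = 81.56°
∠(j1820 + 1780) = arctan(1820/1780) = 45.64°
∠L(j1820) = 81.56° − 45.64° = 35.93°

36 deg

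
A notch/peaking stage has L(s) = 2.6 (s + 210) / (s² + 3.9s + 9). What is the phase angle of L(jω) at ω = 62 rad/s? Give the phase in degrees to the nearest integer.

∠(j62 + 210) = arctan(62/210) = 16.45°
∠[(j62)² + 3.9(j62) + 9] = ∠[-3835 + j241.8] = 176.39°
∠L(j62) = 16.45° − 176.39° = -159.94°

-160 deg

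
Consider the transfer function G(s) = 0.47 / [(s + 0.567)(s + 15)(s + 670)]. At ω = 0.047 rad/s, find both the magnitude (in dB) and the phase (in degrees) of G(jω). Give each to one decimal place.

|j0.047 + 0.567| = √(0.047² + 0.567²) = 0.5689
|j0.047 + 15| = √(0.047² + 15²) = 15
|j0.047 + 670| = √(0.047² + 670²) = 670
|G(j0.047)| = 0.47 / (0.5689 × 15 × 670) = 8.2198e-05
20 log₁₀(8.2198e-05) = -81.70 dB
∠(j0.047 + 0.567) = arctan(0.047/0.567) = 4.74°
∠(j0.047 + 15) = arctan(0.047/15) = 0.18°
∠(j0.047 + 670) = arctan(0.047/670) = 0.00°
∠G(j0.047) = − (4.74° + 0.18° + 0.00°) = -4.92°

|G| = -81.7 dB, ∠G = -4.9°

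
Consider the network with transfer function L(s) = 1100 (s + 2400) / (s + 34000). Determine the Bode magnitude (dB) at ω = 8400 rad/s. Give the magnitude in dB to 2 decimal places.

|j8400 + 2400| = √(8400² + 2400²) = 8736
|j8400 + 34000| = √(8400² + 34000²) = 3.502e+04
|L(j8400)| = 1100 × 8736 / 3.502e+04 = 274.39
20 log₁₀(274.39) = 48.767 dB

48.77 dB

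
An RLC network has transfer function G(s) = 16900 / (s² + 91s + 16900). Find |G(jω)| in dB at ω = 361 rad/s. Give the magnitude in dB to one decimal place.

-16.9 dB

|(j361)² + 91(j361) + 16900| = |-1.1342e+05 + j32851| = 1.181e+05
|G(j361)| = 16900 / 1.181e+05 = 0.14312
20 log₁₀(0.14312) = -16.89 dB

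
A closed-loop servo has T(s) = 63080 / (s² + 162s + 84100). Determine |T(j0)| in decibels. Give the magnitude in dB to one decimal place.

-2.5 dB

T(0) = 63080 / 84100 = 0.75006
20 log₁₀(0.75006) = -2.50 dB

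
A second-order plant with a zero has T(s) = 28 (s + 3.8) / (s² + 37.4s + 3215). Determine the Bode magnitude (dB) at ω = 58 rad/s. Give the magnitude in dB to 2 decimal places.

-2.52 dB

|j58 + 3.8| = √(58² + 3.8²) = 58.12
|(j58)² + 37.4(j58) + 3215| = |-149 + j2169.2| = 2174
|T(j58)| = 28 × 58.12 / 2174 = 0.7485
20 log₁₀(0.7485) = -2.516 dB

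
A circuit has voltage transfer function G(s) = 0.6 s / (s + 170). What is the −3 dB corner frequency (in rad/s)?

For a single-pole high-pass, the −3 dB point is at the pole: ω = 170 rad/s.

170 rad/s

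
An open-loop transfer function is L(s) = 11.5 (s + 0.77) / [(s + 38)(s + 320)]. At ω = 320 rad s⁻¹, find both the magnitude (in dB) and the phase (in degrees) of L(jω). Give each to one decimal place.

|L| = -32.0 dB, ∠L = -38.4°

|j320 + 0.77| = √(320² + 0.77²) = 320
|j320 + 38| = √(320² + 38²) = 322.2
|j320 + 320| = √(320² + 320²) = 452.5
|L(j320)| = 11.5 × 320 / (322.2 × 452.5) = 0.025234
20 log₁₀(0.025234) = -31.96 dB
∠(j320 + 0.77) = arctan(320/0.77) = 89.86°
∠(j320 + 38) = arctan(320/38) = 83.23°
∠(j320 + 320) = arctan(320/320) = 45.00°
∠L(j320) = 89.86° − (83.23° + 45.00°) = -38.37°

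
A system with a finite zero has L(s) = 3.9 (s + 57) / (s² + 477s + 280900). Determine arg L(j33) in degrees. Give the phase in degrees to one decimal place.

26.8°

∠(j33 + 57) = arctan(33/57) = 30.07°
∠[(j33)² + 477(j33) + 280900] = ∠[2.7981e+05 + j15741] = 3.22°
∠L(j33) = 30.07° − 3.22° = 26.85°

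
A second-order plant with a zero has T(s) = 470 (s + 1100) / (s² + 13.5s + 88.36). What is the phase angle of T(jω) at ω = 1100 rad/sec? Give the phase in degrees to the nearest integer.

-134°

∠(j1100 + 1100) = arctan(1100/1100) = 45.00°
∠[(j1100)² + 13.5(j1100) + 88.36] = ∠[-1.2099e+06 + j14850] = 179.30°
∠T(j1100) = 45.00° − 179.30° = -134.30°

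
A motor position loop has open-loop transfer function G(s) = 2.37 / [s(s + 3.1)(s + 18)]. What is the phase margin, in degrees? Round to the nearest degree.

89°

Gain crossover: |G(jω)| = 1 at ω ≈ 0.0425 rad/s.
∠G(j0.0425) = −90° − arctan(0.0425/3.1) − arctan(0.0425/18) ≈ -90.92°
PM = 180° + (-90.92°) = 89.08°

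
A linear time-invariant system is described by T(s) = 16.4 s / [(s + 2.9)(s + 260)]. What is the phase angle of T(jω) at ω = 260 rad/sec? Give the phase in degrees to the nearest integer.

-44°

∠(j260) = 90.00°
∠(j260 + 2.9) = arctan(260/2.9) = 89.36°
∠(j260 + 260) = arctan(260/260) = 45.00°
∠T(j260) = 90.00° − (89.36° + 45.00°) = -44.36°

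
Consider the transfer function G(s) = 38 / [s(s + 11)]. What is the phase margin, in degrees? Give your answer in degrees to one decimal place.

Gain crossover: |G(jω)| = 1 at ω ≈ 3.31 rad/sec.
∠G(j3.31) = −90° − arctan(3.31/11) ≈ -106.74°
PM = 180° + (-106.74°) = 73.26°

73.3°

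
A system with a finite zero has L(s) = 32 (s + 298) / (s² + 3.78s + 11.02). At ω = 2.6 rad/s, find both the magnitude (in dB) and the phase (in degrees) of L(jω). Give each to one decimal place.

|j2.6 + 298| = √(2.6² + 298²) = 298
|(j2.6)² + 3.78(j2.6) + 11.02| = |4.26 + j9.828| = 10.71
|L(j2.6)| = 32 × 298 / 10.71 = 890.29
20 log₁₀(890.29) = 58.99 dB
∠(j2.6 + 298) = arctan(2.6/298) = 0.50°
∠[(j2.6)² + 3.78(j2.6) + 11.02] = ∠[4.26 + j9.828] = 66.57°
∠L(j2.6) = 0.50° − 66.57° = -66.07°

|L| = 59.0 dB, ∠L = -66.1°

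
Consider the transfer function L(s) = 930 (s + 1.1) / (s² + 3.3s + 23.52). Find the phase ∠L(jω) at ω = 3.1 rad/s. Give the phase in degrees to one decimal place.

∠(j3.1 + 1.1) = arctan(3.1/1.1) = 70.46°
∠[(j3.1)² + 3.3(j3.1) + 23.52] = ∠[13.91 + j10.23] = 36.33°
∠L(j3.1) = 70.46° − 36.33° = 34.13°

34.1°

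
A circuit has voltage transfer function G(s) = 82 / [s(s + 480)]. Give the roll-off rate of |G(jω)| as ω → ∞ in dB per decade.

-40 dB/decade

With 0 zeros and 2 poles, the high-frequency asymptotic slope is 20 × (0 − 2) = -40 dB/decade.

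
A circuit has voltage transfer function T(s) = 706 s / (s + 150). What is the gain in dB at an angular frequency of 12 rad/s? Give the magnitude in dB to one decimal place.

35.0 dB

|j12| = 12
|j12 + 150| = √(12² + 150²) = 150.5
|T(j12)| = 706 × 12 / 150.5 = 56.3
20 log₁₀(56.3) = 35.01 dB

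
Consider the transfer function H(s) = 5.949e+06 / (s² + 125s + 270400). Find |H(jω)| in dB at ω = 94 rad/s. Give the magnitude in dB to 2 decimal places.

|(j94)² + 125(j94) + 270400| = |2.6156e+05 + j11750| = 2.618e+05
|H(j94)| = 5.949e+06 / 2.618e+05 = 22.721
20 log₁₀(22.721) = 27.129 dB

27.13 dB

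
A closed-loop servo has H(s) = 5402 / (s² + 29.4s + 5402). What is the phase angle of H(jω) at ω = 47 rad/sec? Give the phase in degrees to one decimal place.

∠[(j47)² + 29.4(j47) + 5402] = ∠[3193 + j1381.8] = 23.40°
∠H(j47) = −23.40° = -23.40°

-23.4 deg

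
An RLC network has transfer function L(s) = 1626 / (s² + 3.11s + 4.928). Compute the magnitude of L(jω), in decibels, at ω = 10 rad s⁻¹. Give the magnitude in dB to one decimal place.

24.2 dB

|(j10)² + 3.11(j10) + 4.928| = |-95.072 + j31.1| = 100
|L(j10)| = 1626 / 100 = 16.255
20 log₁₀(16.255) = 24.22 dB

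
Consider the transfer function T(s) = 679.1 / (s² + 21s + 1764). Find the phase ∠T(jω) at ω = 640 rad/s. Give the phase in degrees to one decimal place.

-178.1°

∠[(j640)² + 21(j640) + 1764] = ∠[-4.0784e+05 + j13440] = 178.11°
∠T(j640) = −178.11° = -178.11°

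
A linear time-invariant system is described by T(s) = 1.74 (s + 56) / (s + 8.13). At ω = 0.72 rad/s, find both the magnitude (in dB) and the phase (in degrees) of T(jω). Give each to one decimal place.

|T| = 21.5 dB, ∠T = -4.3 deg

|j0.72 + 56| = √(0.72² + 56²) = 56
|j0.72 + 8.13| = √(0.72² + 8.13²) = 8.162
|T(j0.72)| = 1.74 × 56 / 8.162 = 11.94
20 log₁₀(11.94) = 21.54 dB
∠(j0.72 + 56) = arctan(0.72/56) = 0.74°
∠(j0.72 + 8.13) = arctan(0.72/8.13) = 5.06°
∠T(j0.72) = 0.74° − 5.06° = -4.32°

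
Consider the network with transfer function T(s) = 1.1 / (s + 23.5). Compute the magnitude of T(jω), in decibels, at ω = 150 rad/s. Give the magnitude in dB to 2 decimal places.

|j150 + 23.5| = √(150² + 23.5²) = 151.8
|T(j150)| = 1.1 / 151.8 = 0.007245
20 log₁₀(0.007245) = -42.799 dB

-42.80 dB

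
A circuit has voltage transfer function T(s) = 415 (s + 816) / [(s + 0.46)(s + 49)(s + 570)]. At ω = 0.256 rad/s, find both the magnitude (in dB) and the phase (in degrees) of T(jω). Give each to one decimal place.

|j0.256 + 816| = √(0.256² + 816²) = 816
|j0.256 + 0.46| = √(0.256² + 0.46²) = 0.5264
|j0.256 + 49| = √(0.256² + 49²) = 49
|j0.256 + 570| = √(0.256² + 570²) = 570
|T(j0.256)| = 415 × 816 / (0.5264 × 49 × 570) = 23.031
20 log₁₀(23.031) = 27.25 dB
∠(j0.256 + 816) = arctan(0.256/816) = 0.02°
∠(j0.256 + 0.46) = arctan(0.256/0.46) = 29.10°
∠(j0.256 + 49) = arctan(0.256/49) = 0.30°
∠(j0.256 + 570) = arctan(0.256/570) = 0.03°
∠T(j0.256) = 0.02° − (29.10° + 0.30° + 0.03°) = -29.40°

|T| = 27.2 dB, ∠T = -29.4°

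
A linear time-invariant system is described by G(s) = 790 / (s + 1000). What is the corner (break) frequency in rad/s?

1000 rad/s

The single real pole at s = −1000 gives a corner at ω = 1000 rad/s.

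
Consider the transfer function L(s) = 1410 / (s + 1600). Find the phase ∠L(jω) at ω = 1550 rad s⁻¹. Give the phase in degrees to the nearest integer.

-44 deg

∠(j1550 + 1600) = arctan(1550/1600) = 44.09°
∠L(j1550) = −44.09° = -44.09°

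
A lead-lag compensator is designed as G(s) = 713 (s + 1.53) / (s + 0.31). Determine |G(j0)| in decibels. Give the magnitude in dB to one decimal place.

G(0) = 713 × 1.53 / 0.31 = 3519
20 log₁₀(3519) = 70.93 dB

70.9 dB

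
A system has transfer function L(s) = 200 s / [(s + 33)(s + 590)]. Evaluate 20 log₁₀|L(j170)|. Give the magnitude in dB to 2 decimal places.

|j170| = 170
|j170 + 33| = √(170² + 33²) = 173.2
|j170 + 590| = √(170² + 590²) = 614
|L(j170)| = 200 × 170 / (173.2 × 614) = 0.31976
20 log₁₀(0.31976) = -9.903 dB

-9.90 dB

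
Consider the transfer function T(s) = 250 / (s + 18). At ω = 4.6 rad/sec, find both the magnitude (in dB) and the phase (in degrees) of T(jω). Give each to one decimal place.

|j4.6 + 18| = √(4.6² + 18²) = 18.58
|T(j4.6)| = 250 / 18.58 = 13.456
20 log₁₀(13.456) = 22.58 dB
∠(j4.6 + 18) = arctan(4.6/18) = 14.34°
∠T(j4.6) = −14.34° = -14.34°

|T| = 22.6 dB, ∠T = -14.3 deg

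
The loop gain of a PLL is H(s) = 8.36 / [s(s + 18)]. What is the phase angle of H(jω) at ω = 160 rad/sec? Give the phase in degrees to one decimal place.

-173.6°

∠(j160 + 18) = arctan(160/18) = 83.58°
∠(j160) = 90.00°
∠H(j160) = − (83.58° + 90.00°) = -173.58°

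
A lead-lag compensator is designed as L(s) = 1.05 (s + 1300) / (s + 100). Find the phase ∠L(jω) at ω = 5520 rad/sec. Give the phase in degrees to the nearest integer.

-12°

∠(j5520 + 1300) = arctan(5520/1300) = 76.75°
∠(j5520 + 100) = arctan(5520/100) = 88.96°
∠L(j5520) = 76.75° − 88.96° = -12.21°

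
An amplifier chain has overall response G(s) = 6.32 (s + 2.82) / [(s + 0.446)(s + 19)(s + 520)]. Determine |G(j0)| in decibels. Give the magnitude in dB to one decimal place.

-47.9 dB

G(0) = 6.32 × 2.82 / (0.446 × 19 × 520) = 0.0040446
20 log₁₀(0.0040446) = -47.86 dB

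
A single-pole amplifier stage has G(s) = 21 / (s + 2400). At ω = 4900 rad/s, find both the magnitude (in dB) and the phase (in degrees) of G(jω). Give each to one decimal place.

|G| = -48.3 dB, ∠G = -63.9 deg

|j4900 + 2400| = √(4900² + 2400²) = 5456
|G(j4900)| = 21 / 5456 = 0.0038488
20 log₁₀(0.0038488) = -48.29 dB
∠(j4900 + 2400) = arctan(4900/2400) = 63.90°
∠G(j4900) = −63.90° = -63.90°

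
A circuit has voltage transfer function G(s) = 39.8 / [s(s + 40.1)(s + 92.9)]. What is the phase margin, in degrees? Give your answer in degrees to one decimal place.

Gain crossover: |G(jω)| = 1 at ω ≈ 0.0107 rad/s.
∠G(j0.0107) = −90° − arctan(0.0107/40.1) − arctan(0.0107/92.9) ≈ -90.02°
PM = 180° + (-90.02°) = 89.98°

90.0°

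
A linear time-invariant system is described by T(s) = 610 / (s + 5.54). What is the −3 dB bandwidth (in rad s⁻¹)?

5.54 rad s⁻¹

For a single-pole low-pass, the −3 dB point is at the pole: ω = 5.54 rad s⁻¹.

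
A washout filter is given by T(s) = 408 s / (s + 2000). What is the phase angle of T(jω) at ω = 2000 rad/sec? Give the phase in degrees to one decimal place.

∠(j2000) = 90.00°
∠(j2000 + 2000) = arctan(2000/2000) = 45.00°
∠T(j2000) = 90.00° − 45.00° = 45.00°

45.0°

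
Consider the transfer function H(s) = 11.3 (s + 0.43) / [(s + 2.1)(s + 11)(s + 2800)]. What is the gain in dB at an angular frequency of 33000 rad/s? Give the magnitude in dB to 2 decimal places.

|j33000 + 0.43| = √(33000² + 0.43²) = 3.3e+04
|j33000 + 2.1| = √(33000² + 2.1²) = 3.3e+04
|j33000 + 11| = √(33000² + 11²) = 3.3e+04
|j33000 + 2800| = √(33000² + 2800²) = 3.312e+04
|H(j33000)| = 11.3 × 3.3e+04 / (3.3e+04 × 3.3e+04 × 3.312e+04) = 1.0339e-08
20 log₁₀(1.0339e-08) = -159.710 dB

-159.71 dB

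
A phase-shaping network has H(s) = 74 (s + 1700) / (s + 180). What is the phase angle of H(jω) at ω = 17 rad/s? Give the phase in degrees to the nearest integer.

-5°

∠(j17 + 1700) = arctan(17/1700) = 0.57°
∠(j17 + 180) = arctan(17/180) = 5.40°
∠H(j17) = 0.57° − 5.40° = -4.82°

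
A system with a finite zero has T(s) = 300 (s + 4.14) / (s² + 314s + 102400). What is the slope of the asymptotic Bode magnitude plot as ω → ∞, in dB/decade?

With 1 zero and 2 poles, the high-frequency asymptotic slope is 20 × (1 − 2) = -20 dB/decade.

-20 dB/decade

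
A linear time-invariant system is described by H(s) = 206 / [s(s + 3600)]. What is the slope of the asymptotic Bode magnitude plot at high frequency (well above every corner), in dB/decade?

-40 dB/decade

With 0 zeros and 2 poles, the high-frequency asymptotic slope is 20 × (0 − 2) = -40 dB/decade.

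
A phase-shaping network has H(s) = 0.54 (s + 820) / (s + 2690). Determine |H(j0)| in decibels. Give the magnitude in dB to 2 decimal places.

-15.67 dB

H(0) = 0.54 × 820 / 2690 = 0.16461
20 log₁₀(0.16461) = -15.671 dB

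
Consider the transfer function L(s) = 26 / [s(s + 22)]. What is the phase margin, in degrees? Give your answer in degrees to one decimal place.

86.9°

Gain crossover: |L(jω)| = 1 at ω ≈ 1.18 rad/sec.
∠L(j1.18) = −90° − arctan(1.18/22) ≈ -93.07°
PM = 180° + (-93.07°) = 86.93°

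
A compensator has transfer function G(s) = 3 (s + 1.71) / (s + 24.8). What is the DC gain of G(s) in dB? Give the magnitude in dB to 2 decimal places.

G(0) = 3 × 1.71 / 24.8 = 0.20685
20 log₁₀(0.20685) = -13.687 dB

-13.69 dB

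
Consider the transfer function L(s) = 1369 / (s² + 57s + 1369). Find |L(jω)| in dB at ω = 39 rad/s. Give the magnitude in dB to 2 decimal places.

-4.23 dB

|(j39)² + 57(j39) + 1369| = |-152 + j2223| = 2228
|L(j39)| = 1369 / 2228 = 0.6144
20 log₁₀(0.6144) = -4.231 dB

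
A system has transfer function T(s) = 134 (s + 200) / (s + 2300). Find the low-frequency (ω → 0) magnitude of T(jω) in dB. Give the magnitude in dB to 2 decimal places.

T(0) = 134 × 200 / 2300 = 11.652
20 log₁₀(11.652) = 21.328 dB

21.33 dB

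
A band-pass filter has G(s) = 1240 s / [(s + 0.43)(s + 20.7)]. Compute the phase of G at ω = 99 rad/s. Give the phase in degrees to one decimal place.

∠(j99) = 90.00°
∠(j99 + 0.43) = arctan(99/0.43) = 89.75°
∠(j99 + 20.7) = arctan(99/20.7) = 78.19°
∠G(j99) = 90.00° − (89.75° + 78.19°) = -77.94°

-77.9 deg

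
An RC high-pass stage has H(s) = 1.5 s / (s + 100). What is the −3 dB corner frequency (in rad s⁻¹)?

100 rad s⁻¹

For a single-pole high-pass, the −3 dB point is at the pole: ω = 100 rad s⁻¹.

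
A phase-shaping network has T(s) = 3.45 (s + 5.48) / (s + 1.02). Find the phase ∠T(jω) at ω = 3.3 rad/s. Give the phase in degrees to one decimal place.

∠(j3.3 + 5.48) = arctan(3.3/5.48) = 31.06°
∠(j3.3 + 1.02) = arctan(3.3/1.02) = 72.82°
∠T(j3.3) = 31.06° − 72.82° = -41.77°

-41.8 deg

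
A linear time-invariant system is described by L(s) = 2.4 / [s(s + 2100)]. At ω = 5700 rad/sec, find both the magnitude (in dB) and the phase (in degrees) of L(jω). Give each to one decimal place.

|j5700 + 2100| = √(5700² + 2100²) = 6075
|j5700| = 5700
|L(j5700)| = 2.4 / (6075 × 5700) = 6.9314e-08
20 log₁₀(6.9314e-08) = -143.18 dB
∠(j5700 + 2100) = arctan(5700/2100) = 69.78°
∠(j5700) = 90.00°
∠L(j5700) = − (69.78° + 90.00°) = -159.78°

|L| = -143.2 dB, ∠L = -159.8°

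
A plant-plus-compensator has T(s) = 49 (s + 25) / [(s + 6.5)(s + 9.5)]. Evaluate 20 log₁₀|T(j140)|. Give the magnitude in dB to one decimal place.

|j140 + 25| = √(140² + 25²) = 142.2
|j140 + 6.5| = √(140² + 6.5²) = 140.2
|j140 + 9.5| = √(140² + 9.5²) = 140.3
|T(j140)| = 49 × 142.2 / (140.2 × 140.3) = 0.35434
20 log₁₀(0.35434) = -9.01 dB

-9.0 dB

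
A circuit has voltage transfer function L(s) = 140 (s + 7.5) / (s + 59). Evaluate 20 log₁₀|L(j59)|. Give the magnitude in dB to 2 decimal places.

39.98 dB

|j59 + 7.5| = √(59² + 7.5²) = 59.47
|j59 + 59| = √(59² + 59²) = 83.44
|L(j59)| = 140 × 59.47 / 83.44 = 99.792
20 log₁₀(99.792) = 39.982 dB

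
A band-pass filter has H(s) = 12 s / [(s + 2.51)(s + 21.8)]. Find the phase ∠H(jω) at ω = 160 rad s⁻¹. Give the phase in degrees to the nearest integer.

∠(j160) = 90.00°
∠(j160 + 2.51) = arctan(160/2.51) = 89.10°
∠(j160 + 21.8) = arctan(160/21.8) = 82.24°
∠H(j160) = 90.00° − (89.10° + 82.24°) = -81.34°

-81°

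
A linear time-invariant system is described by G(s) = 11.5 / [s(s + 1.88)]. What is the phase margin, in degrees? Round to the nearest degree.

Gain crossover: |G(jω)| = 1 at ω ≈ 3.14 rad/sec.
∠G(j3.14) = −90° − arctan(3.14/1.88) ≈ -149.10°
PM = 180° + (-149.10°) = 30.90°

31 deg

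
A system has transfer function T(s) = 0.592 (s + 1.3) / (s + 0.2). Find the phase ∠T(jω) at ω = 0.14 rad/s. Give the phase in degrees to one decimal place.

∠(j0.14 + 1.3) = arctan(0.14/1.3) = 6.15°
∠(j0.14 + 0.2) = arctan(0.14/0.2) = 34.99°
∠T(j0.14) = 6.15° − 34.99° = -28.85°

-28.8°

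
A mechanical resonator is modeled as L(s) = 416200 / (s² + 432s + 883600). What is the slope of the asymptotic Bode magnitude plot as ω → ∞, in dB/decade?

-40 dB/decade

With 0 zeros and 2 poles, the high-frequency asymptotic slope is 20 × (0 − 2) = -40 dB/decade.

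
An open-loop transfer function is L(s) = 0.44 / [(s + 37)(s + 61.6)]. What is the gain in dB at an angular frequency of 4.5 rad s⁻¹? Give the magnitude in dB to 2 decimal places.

-74.37 dB

|j4.5 + 37| = √(4.5² + 37²) = 37.27
|j4.5 + 61.6| = √(4.5² + 61.6²) = 61.76
|L(j4.5)| = 0.44 / (37.27 × 61.76) = 0.00019113
20 log₁₀(0.00019113) = -74.373 dB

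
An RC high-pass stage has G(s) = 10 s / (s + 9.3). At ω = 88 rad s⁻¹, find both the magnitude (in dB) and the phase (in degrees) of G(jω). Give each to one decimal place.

|j88| = 88
|j88 + 9.3| = √(88² + 9.3²) = 88.49
|G(j88)| = 10 × 88 / 88.49 = 9.9446
20 log₁₀(9.9446) = 19.95 dB
∠(j88) = 90.00°
∠(j88 + 9.3) = arctan(88/9.3) = 83.97°
∠G(j88) = 90.00° − 83.97° = 6.03°

|G| = 20.0 dB, ∠G = 6.0°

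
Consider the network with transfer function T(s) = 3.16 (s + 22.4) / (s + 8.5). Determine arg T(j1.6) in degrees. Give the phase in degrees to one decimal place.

-6.6 deg

∠(j1.6 + 22.4) = arctan(1.6/22.4) = 4.09°
∠(j1.6 + 8.5) = arctan(1.6/8.5) = 10.66°
∠T(j1.6) = 4.09° − 10.66° = -6.57°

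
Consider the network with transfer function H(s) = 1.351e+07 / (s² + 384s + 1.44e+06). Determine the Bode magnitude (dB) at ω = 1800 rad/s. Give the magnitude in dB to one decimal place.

|(j1800)² + 384(j1800) + 1.44e+06| = |-1.8e+06 + j6.912e+05| = 1.928e+06
|H(j1800)| = 1.351e+07 / 1.928e+06 = 7.0067
20 log₁₀(7.0067) = 16.91 dB

16.9 dB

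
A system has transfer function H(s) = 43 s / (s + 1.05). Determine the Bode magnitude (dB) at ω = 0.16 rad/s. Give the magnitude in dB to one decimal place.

|j0.16| = 0.16
|j0.16 + 1.05| = √(0.16² + 1.05²) = 1.062
|H(j0.16)| = 43 × 0.16 / 1.062 = 6.4776
20 log₁₀(6.4776) = 16.23 dB

16.2 dB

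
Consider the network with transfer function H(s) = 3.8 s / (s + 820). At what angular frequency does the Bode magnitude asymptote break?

The single real pole at s = −820 gives a corner at ω = 820 rad/sec.

820 rad/sec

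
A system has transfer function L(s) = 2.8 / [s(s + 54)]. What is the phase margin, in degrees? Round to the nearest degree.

Gain crossover: |L(jω)| = 1 at ω ≈ 0.0519 rad/s.
∠L(j0.0519) = −90° − arctan(0.0519/54) ≈ -90.06°
PM = 180° + (-90.06°) = 89.94°

90°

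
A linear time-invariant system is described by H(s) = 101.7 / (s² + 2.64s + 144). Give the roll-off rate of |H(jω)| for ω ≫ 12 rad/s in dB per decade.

With 0 zeros and 2 poles, the high-frequency asymptotic slope is 20 × (0 − 2) = -40 dB/decade.

-40 dB/decade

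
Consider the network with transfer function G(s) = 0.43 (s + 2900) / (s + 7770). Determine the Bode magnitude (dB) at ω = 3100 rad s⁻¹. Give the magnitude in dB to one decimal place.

|j3100 + 2900| = √(3100² + 2900²) = 4245
|j3100 + 7770| = √(3100² + 7770²) = 8366
|G(j3100)| = 0.43 × 4245 / 8366 = 0.2182
20 log₁₀(0.2182) = -13.22 dB

-13.2 dB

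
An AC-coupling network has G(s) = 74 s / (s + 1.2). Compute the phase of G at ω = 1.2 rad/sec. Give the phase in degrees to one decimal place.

∠(j1.2) = 90.00°
∠(j1.2 + 1.2) = arctan(1.2/1.2) = 45.00°
∠G(j1.2) = 90.00° − 45.00° = 45.00°

45.0 deg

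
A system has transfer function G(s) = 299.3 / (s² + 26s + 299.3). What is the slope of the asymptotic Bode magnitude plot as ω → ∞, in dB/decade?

-40 dB/decade

With 0 zeros and 2 poles, the high-frequency asymptotic slope is 20 × (0 − 2) = -40 dB/decade.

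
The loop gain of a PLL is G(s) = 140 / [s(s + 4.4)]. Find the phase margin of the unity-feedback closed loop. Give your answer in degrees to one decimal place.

21.1°

Gain crossover: |G(jω)| = 1 at ω ≈ 11.4 rad/s.
∠G(j11.4) = −90° − arctan(11.4/4.4) ≈ -158.95°
PM = 180° + (-158.95°) = 21.05°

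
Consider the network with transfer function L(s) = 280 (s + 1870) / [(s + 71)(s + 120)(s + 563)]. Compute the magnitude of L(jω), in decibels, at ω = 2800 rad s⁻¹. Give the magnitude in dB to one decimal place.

|j2800 + 1870| = √(2800² + 1870²) = 3367
|j2800 + 71| = √(2800² + 71²) = 2801
|j2800 + 120| = √(2800² + 120²) = 2803
|j2800 + 563| = √(2800² + 563²) = 2856
|L(j2800)| = 280 × 3367 / (2801 × 2803 × 2856) = 4.2052e-05
20 log₁₀(4.2052e-05) = -87.52 dB

-87.5 dB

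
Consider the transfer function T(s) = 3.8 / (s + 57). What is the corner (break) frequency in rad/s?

57 rad/s

The single real pole at s = −57 gives a corner at ω = 57 rad/s.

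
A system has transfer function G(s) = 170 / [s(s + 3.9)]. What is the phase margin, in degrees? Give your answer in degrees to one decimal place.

Gain crossover: |G(jω)| = 1 at ω ≈ 12.8 rad/s.
∠G(j12.8) = −90° − arctan(12.8/3.9) ≈ -162.99°
PM = 180° + (-162.99°) = 17.01°

17.0°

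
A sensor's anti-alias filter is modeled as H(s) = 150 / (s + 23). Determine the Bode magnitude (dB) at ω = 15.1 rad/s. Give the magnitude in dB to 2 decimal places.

|j15.1 + 23| = √(15.1² + 23²) = 27.51
|H(j15.1)| = 150 / 27.51 = 5.4518
20 log₁₀(5.4518) = 14.731 dB

14.73 dB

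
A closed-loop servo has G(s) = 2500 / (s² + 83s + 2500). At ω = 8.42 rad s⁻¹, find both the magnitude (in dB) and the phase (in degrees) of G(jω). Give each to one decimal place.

|G| = -0.1 dB, ∠G = -16.1 deg

|(j8.42)² + 83(j8.42) + 2500| = |2429.1 + j698.86| = 2528
|G(j8.42)| = 2500 / 2528 = 0.98907
20 log₁₀(0.98907) = -0.10 dB
∠[(j8.42)² + 83(j8.42) + 2500] = ∠[2429.1 + j698.86] = 16.05°
∠G(j8.42) = −16.05° = -16.05°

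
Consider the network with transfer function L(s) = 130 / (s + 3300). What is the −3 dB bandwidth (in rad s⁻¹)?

For a single-pole low-pass, the −3 dB point is at the pole: ω = 3300 rad s⁻¹.

3300 rad s⁻¹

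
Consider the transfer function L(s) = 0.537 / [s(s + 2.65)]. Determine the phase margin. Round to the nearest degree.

Gain crossover: |L(jω)| = 1 at ω ≈ 0.202 rad/s.
∠L(j0.202) = −90° − arctan(0.202/2.65) ≈ -94.36°
PM = 180° + (-94.36°) = 85.64°

86°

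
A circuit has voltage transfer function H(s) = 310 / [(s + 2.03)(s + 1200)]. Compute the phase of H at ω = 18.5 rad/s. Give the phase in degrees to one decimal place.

-84.6°

∠(j18.5 + 2.03) = arctan(18.5/2.03) = 83.74°
∠(j18.5 + 1200) = arctan(18.5/1200) = 0.88°
∠H(j18.5) = − (83.74° + 0.88°) = -84.62°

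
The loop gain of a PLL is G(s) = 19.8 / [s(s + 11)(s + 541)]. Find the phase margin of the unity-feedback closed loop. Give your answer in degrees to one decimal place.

90.0°

Gain crossover: |G(jω)| = 1 at ω ≈ 0.00333 rad s⁻¹.
∠G(j0.00333) = −90° − arctan(0.00333/11) − arctan(0.00333/541) ≈ -90.02°
PM = 180° + (-90.02°) = 89.98°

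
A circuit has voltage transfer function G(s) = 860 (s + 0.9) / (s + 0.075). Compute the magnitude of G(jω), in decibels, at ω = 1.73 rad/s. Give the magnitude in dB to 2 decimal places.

59.72 dB

|j1.73 + 0.9| = √(1.73² + 0.9²) = 1.95
|j1.73 + 0.075| = √(1.73² + 0.075²) = 1.732
|G(j1.73)| = 860 × 1.95 / 1.732 = 968.51
20 log₁₀(968.51) = 59.722 dB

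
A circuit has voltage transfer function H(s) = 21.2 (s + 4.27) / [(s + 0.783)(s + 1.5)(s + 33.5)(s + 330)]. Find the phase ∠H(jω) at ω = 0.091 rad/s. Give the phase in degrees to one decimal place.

-9.1°

∠(j0.091 + 4.27) = arctan(0.091/4.27) = 1.22°
∠(j0.091 + 0.783) = arctan(0.091/0.783) = 6.63°
∠(j0.091 + 1.5) = arctan(0.091/1.5) = 3.47°
∠(j0.091 + 33.5) = arctan(0.091/33.5) = 0.16°
∠(j0.091 + 330) = arctan(0.091/330) = 0.02°
∠H(j0.091) = 1.22° − (6.63° + 3.47° + 0.16° + 0.02°) = -9.05°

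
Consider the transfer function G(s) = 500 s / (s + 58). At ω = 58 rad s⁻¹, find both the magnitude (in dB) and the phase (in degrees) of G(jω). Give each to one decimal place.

|G| = 51.0 dB, ∠G = 45.0°

|j58| = 58
|j58 + 58| = √(58² + 58²) = 82.02
|G(j58)| = 500 × 58 / 82.02 = 353.55
20 log₁₀(353.55) = 50.97 dB
∠(j58) = 90.00°
∠(j58 + 58) = arctan(58/58) = 45.00°
∠G(j58) = 90.00° − 45.00° = 45.00°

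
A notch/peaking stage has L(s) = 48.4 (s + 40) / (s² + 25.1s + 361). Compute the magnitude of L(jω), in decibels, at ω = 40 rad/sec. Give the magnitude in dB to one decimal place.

|j40 + 40| = √(40² + 40²) = 56.57
|(j40)² + 25.1(j40) + 361| = |-1239 + j1004| = 1595
|L(j40)| = 48.4 × 56.57 / 1595 = 1.7169
20 log₁₀(1.7169) = 4.69 dB

4.7 dB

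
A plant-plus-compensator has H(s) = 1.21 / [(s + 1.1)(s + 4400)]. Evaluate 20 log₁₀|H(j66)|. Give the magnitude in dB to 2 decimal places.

-107.61 dB

|j66 + 1.1| = √(66² + 1.1²) = 66.01
|j66 + 4400| = √(66² + 4400²) = 4400
|H(j66)| = 1.21 / (66.01 × 4400) = 4.1656e-06
20 log₁₀(4.1656e-06) = -107.606 dB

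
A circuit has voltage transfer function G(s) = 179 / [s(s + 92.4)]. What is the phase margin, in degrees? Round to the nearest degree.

89°

Gain crossover: |G(jω)| = 1 at ω ≈ 1.94 rad/sec.
∠G(j1.94) = −90° − arctan(1.94/92.4) ≈ -91.20°
PM = 180° + (-91.20°) = 88.80°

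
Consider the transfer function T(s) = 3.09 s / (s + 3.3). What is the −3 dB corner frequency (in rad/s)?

For a single-pole high-pass, the −3 dB point is at the pole: ω = 3.3 rad/s.

3.3 rad/s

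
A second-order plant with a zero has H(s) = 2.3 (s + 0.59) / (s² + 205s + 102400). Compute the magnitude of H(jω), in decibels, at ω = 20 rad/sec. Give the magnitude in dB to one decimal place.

-66.9 dB

|j20 + 0.59| = √(20² + 0.59²) = 20.01
|(j20)² + 205(j20) + 102400| = |1.02e+05 + j4100| = 1.021e+05
|H(j20)| = 2.3 × 20.01 / 1.021e+05 = 0.00045081
20 log₁₀(0.00045081) = -66.92 dB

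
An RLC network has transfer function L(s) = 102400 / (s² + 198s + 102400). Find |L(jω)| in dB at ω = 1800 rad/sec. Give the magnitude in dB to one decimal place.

|(j1800)² + 198(j1800) + 102400| = |-3.1376e+06 + j3.564e+05| = 3.158e+06
|L(j1800)| = 102400 / 3.158e+06 = 0.032428
20 log₁₀(0.032428) = -29.78 dB

-29.8 dB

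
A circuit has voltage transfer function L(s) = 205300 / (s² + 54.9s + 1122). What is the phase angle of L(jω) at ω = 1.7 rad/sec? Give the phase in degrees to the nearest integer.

-5°

∠[(j1.7)² + 54.9(j1.7) + 1122] = ∠[1119.1 + j93.33] = 4.77°
∠L(j1.7) = −4.77° = -4.77°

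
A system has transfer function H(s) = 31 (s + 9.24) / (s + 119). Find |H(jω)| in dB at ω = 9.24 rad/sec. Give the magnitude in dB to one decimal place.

10.6 dB

|j9.24 + 9.24| = √(9.24² + 9.24²) = 13.07
|j9.24 + 119| = √(9.24² + 119²) = 119.4
|H(j9.24)| = 31 × 13.07 / 119.4 = 3.3939
20 log₁₀(3.3939) = 10.61 dB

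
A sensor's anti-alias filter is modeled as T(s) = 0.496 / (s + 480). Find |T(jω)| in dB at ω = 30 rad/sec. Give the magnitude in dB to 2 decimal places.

-59.73 dB

|j30 + 480| = √(30² + 480²) = 480.9
|T(j30)| = 0.496 / 480.9 = 0.0010313
20 log₁₀(0.0010313) = -59.732 dB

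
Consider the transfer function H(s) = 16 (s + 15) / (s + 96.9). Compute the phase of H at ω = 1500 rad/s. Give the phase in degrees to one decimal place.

∠(j1500 + 15) = arctan(1500/15) = 89.43°
∠(j1500 + 96.9) = arctan(1500/96.9) = 86.30°
∠H(j1500) = 89.43° − 86.30° = 3.12°

3.1°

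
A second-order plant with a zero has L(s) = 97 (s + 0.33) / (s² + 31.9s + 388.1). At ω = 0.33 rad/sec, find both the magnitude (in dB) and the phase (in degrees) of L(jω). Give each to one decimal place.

|L| = -18.7 dB, ∠L = 43.4°

|j0.33 + 0.33| = √(0.33² + 0.33²) = 0.4667
|(j0.33)² + 31.9(j0.33) + 388.1| = |387.99 + j10.527| = 388.1
|L(j0.33)| = 97 × 0.4667 / 388.1 = 0.11663
20 log₁₀(0.11663) = -18.66 dB
∠(j0.33 + 0.33) = arctan(0.33/0.33) = 45.00°
∠[(j0.33)² + 31.9(j0.33) + 388.1] = ∠[387.99 + j10.527] = 1.55°
∠L(j0.33) = 45.00° − 1.55° = 43.45°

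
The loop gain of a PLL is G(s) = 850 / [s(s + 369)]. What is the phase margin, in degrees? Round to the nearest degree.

Gain crossover: |G(jω)| = 1 at ω ≈ 2.3 rad/s.
∠G(j2.3) = −90° − arctan(2.3/369) ≈ -90.36°
PM = 180° + (-90.36°) = 89.64°

90°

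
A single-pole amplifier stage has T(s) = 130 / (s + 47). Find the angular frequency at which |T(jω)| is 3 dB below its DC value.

47 rad/sec

For a single-pole low-pass, the −3 dB point is at the pole: ω = 47 rad/sec.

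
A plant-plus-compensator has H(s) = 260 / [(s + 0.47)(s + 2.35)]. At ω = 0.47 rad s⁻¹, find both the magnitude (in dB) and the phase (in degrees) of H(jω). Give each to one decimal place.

|j0.47 + 0.47| = √(0.47² + 0.47²) = 0.6647
|j0.47 + 2.35| = √(0.47² + 2.35²) = 2.397
|H(j0.47)| = 260 / (0.6647 × 2.397) = 163.22
20 log₁₀(163.22) = 44.26 dB
∠(j0.47 + 0.47) = arctan(0.47/0.47) = 45.00°
∠(j0.47 + 2.35) = arctan(0.47/2.35) = 11.31°
∠H(j0.47) = − (45.00° + 11.31°) = -56.31°

|H| = 44.3 dB, ∠H = -56.3°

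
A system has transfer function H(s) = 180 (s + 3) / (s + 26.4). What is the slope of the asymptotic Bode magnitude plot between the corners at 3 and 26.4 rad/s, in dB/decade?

In this band the factors already past their corner are: zero at 3; net slope = 20 dB/decade.

20 dB/decade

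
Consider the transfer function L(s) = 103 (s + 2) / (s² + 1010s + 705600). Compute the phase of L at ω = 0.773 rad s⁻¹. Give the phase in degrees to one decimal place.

∠(j0.773 + 2) = arctan(0.773/2) = 21.13°
∠[(j0.773)² + 1010(j0.773) + 705600] = ∠[7.056e+05 + j780.73] = 0.06°
∠L(j0.773) = 21.13° − 0.06° = 21.07°

21.1 deg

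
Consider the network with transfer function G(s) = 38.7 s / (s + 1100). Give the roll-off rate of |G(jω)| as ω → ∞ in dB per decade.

0 dB/decade

With 1 zero and 1 pole, the high-frequency asymptotic slope is 20 × (1 − 1) = 0 dB/decade.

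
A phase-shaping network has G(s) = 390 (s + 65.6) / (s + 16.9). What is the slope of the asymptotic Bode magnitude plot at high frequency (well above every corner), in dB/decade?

0 dB/decade

With 1 zero and 1 pole, the high-frequency asymptotic slope is 20 × (1 − 1) = 0 dB/decade.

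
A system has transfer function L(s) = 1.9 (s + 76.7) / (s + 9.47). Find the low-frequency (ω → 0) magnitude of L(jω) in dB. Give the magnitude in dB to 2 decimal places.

L(0) = 1.9 × 76.7 / 9.47 = 15.389
20 log₁₀(15.389) = 23.744 dB

23.74 dB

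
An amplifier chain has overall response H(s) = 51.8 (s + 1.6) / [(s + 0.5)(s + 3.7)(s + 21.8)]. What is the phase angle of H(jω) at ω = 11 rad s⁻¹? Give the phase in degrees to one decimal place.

∠(j11 + 1.6) = arctan(11/1.6) = 81.72°
∠(j11 + 0.5) = arctan(11/0.5) = 87.40°
∠(j11 + 3.7) = arctan(11/3.7) = 71.41°
∠(j11 + 21.8) = arctan(11/21.8) = 26.77°
∠H(j11) = 81.72° − (87.40° + 71.41° + 26.77°) = -103.86°

-103.9 deg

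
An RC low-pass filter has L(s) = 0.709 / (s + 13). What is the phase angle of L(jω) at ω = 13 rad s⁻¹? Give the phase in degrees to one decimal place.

∠(j13 + 13) = arctan(13/13) = 45.00°
∠L(j13) = −45.00° = -45.00°

-45.0 deg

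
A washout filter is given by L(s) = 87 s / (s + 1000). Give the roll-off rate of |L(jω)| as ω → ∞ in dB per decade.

0 dB/decade

With 1 zero and 1 pole, the high-frequency asymptotic slope is 20 × (1 − 1) = 0 dB/decade.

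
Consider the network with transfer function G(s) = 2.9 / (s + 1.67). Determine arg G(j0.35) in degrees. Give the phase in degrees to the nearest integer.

∠(j0.35 + 1.67) = arctan(0.35/1.67) = 11.84°
∠G(j0.35) = −11.84° = -11.84°

-12°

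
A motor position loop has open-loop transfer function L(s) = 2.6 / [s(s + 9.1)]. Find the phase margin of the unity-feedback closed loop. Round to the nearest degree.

88°

Gain crossover: |L(jω)| = 1 at ω ≈ 0.286 rad/s.
∠L(j0.286) = −90° − arctan(0.286/9.1) ≈ -91.80°
PM = 180° + (-91.80°) = 88.20°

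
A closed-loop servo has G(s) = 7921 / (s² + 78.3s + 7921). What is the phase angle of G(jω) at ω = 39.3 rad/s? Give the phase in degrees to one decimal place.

-25.8°

∠[(j39.3)² + 78.3(j39.3) + 7921] = ∠[6376.5 + j3077.2] = 25.76°
∠G(j39.3) = −25.76° = -25.76°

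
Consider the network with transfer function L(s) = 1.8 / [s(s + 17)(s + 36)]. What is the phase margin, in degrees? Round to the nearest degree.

90 deg

Gain crossover: |L(jω)| = 1 at ω ≈ 0.00294 rad/s.
∠L(j0.00294) = −90° − arctan(0.00294/17) − arctan(0.00294/36) ≈ -90.01°
PM = 180° + (-90.01°) = 89.99°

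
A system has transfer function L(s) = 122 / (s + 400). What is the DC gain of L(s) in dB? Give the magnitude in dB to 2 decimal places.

-10.31 dB

L(0) = 122 / 400 = 0.305
20 log₁₀(0.305) = -10.314 dB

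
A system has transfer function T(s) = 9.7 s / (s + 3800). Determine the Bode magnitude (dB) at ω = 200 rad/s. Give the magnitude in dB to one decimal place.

|j200| = 200
|j200 + 3800| = √(200² + 3800²) = 3805
|T(j200)| = 9.7 × 200 / 3805 = 0.50982
20 log₁₀(0.50982) = -5.85 dB

-5.9 dB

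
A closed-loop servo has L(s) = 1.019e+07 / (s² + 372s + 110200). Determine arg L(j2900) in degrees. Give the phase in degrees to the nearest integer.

-173°

∠[(j2900)² + 372(j2900) + 110200] = ∠[-8.2998e+06 + j1.0788e+06] = 172.59°
∠L(j2900) = −172.59° = -172.59°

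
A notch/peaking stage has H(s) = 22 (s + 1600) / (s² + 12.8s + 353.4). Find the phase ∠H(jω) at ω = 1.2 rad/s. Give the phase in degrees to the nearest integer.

-2°

∠(j1.2 + 1600) = arctan(1.2/1600) = 0.04°
∠[(j1.2)² + 12.8(j1.2) + 353.4] = ∠[351.96 + j15.36] = 2.50°
∠H(j1.2) = 0.04° − 2.50° = -2.46°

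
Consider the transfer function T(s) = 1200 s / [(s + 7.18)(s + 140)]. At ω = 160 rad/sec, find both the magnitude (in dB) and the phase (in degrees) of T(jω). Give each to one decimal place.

|j160| = 160
|j160 + 7.18| = √(160² + 7.18²) = 160.2
|j160 + 140| = √(160² + 140²) = 212.6
|T(j160)| = 1200 × 160 / (160.2 × 212.6) = 5.6387
20 log₁₀(5.6387) = 15.02 dB
∠(j160) = 90.00°
∠(j160 + 7.18) = arctan(160/7.18) = 87.43°
∠(j160 + 140) = arctan(160/140) = 48.81°
∠T(j160) = 90.00° − (87.43° + 48.81°) = -46.24°

|T| = 15.0 dB, ∠T = -46.2°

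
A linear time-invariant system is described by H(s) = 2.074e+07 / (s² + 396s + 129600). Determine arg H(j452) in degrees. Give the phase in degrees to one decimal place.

∠[(j452)² + 396(j452) + 129600] = ∠[-74704 + j1.7899e+05] = 112.65°
∠H(j452) = −112.65° = -112.65°

-112.7 deg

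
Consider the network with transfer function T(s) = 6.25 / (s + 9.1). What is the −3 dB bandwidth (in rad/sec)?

For a single-pole low-pass, the −3 dB point is at the pole: ω = 9.1 rad/sec.

9.1 rad/sec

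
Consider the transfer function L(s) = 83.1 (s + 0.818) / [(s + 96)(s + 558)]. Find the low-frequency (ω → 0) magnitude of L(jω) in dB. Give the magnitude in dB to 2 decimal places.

L(0) = 83.1 × 0.818 / (96 × 558) = 0.001269
20 log₁₀(0.001269) = -57.931 dB

-57.93 dB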